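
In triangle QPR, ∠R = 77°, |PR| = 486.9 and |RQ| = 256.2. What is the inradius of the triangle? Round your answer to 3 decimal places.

r ≈ 98.047

By the law of cosines, |QP|² = |PR|² + |RQ|² − 2·|PR|·|RQ|·cos R = 2.4659e+05, so |QP| ≈ 496.58.
Area = ½·|PR|·|RQ|·sin R ≈ 60773.
Semiperimeter s = (486.9+256.2+496.58)/2 = 619.84.
Inradius = area/s = 60773/619.84 ≈ 98.047.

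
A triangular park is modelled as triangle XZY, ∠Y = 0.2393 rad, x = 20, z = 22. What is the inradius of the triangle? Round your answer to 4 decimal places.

r ≈ 2.2006

By the law of cosines, y² = x² + z² − 2·x·z·cos Y = 29.076, so y ≈ 5.3923.
Area = ½·x·z·sin Y ≈ 52.145.
Semiperimeter s = (20+22+5.3923)/2 = 23.696.
Inradius = area/s = 52.145/23.696 ≈ 2.2006.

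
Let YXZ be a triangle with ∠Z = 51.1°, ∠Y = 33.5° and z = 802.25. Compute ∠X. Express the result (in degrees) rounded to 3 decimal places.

The third angle is ∠X = 180° − ∠Z − ∠Y = 95.40°.

95.400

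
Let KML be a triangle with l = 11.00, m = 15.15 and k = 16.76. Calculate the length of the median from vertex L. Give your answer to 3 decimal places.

Median from L: ½√(2·k² + 2·m² − l²) ≈ 14.999.

m_L ≈ 14.999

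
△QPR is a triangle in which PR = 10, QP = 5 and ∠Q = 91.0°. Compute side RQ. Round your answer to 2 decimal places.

8.57

Law of sines: sin R = QP·sin Q/PR ≈ 0.49992.
Since PR ≥ QP, only the acute value applies: ∠R ≈ 29.99°.
Then ∠P = 180° − ∠Q − ∠R ≈ 59.01°.
Law of sines gives RQ = PR·sin P/sin Q ≈ 8.5734.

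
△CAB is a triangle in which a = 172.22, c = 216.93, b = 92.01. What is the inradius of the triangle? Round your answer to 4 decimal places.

Semiperimeter s = (216.93 + 172.22 + 92.01)/2 = 240.58.
Heron's formula: area = √(240.58·23.65·68.36·148.57) ≈ 7601.7.
Inradius = area/s = 7601.7/240.58 ≈ 31.597.

r ≈ 31.5975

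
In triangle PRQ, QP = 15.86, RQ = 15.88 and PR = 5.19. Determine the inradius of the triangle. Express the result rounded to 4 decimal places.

r ≈ 2.2003

Semiperimeter s = (15.88 + 15.86 + 5.19)/2 = 18.465.
Heron's formula: area = √(18.465·2.585·2.605·13.275) ≈ 40.628.
Inradius = area/s = 40.628/18.465 ≈ 2.2003.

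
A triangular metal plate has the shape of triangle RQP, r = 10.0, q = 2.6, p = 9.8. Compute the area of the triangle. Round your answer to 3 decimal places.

Semiperimeter s = (10 + 2.6 + 9.8)/2 = 11.2.
Heron's formula: area = √(11.2·1.2·8.6·1.4) ≈ 12.721.

area ≈ 12.721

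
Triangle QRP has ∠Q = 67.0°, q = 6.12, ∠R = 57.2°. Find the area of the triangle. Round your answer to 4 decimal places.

14.1438

The third angle is ∠P = 180° − ∠Q − ∠R = 55.80°.
Law of sines: r = q·sin R/sin Q ≈ 5.5885.
Law of sines: p = q·sin P/sin Q ≈ 5.4989.
Area = ½·q·r·sin P ≈ 14.144.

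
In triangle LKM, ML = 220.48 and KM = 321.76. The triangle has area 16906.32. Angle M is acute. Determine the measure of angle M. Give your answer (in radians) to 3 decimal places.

From area = ½·KM·ML·sin M, we get sin M = 2·area/(KM·ML) ≈ 0.47663.
Taking the acute solution, ∠M ≈ 0.497 rad.

0.497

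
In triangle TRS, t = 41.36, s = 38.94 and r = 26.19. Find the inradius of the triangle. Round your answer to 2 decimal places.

Semiperimeter p = (41.36 + 26.19 + 38.94)/2 = 53.245.
Heron's formula: area = √(53.245·11.885·27.055·14.305) ≈ 494.89.
Inradius = area/p = 494.89/53.245 ≈ 9.2945.

9.29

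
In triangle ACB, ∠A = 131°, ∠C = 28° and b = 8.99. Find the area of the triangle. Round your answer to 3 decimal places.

area ≈ 39.953

The third angle is ∠B = 180° − ∠A − ∠C = 21.00°.
Law of sines: a = b·sin A/sin B ≈ 18.933.
Law of sines: c = b·sin C/sin B ≈ 11.777.
Area = ½·b·a·sin C ≈ 39.953.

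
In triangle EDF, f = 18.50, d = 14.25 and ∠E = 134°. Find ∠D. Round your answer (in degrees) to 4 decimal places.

By the law of cosines, e² = d² + f² − 2·d·f·cos E = 911.57, so e ≈ 30.192.
Law of cosines again: cos D = (f² + e² − d²)/(2·f·e) ≈ 0.94060, so ∠D ≈ 19.85°.

∠D ≈ 19.8471°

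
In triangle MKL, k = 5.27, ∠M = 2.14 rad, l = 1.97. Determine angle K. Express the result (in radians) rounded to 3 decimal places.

0.745

By the law of cosines, m² = k² + l² − 2·k·l·cos M = 42.845, so m ≈ 6.5456.
Law of cosines again: cos K = (l² + m² − k²)/(2·l·m) ≈ 0.73490, so ∠K ≈ 0.745 rad.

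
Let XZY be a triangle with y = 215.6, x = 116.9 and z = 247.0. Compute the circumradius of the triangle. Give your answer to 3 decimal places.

By the law of cosines, cos X = (z² + y² − x²) / (2·z·y) ≈ 0.88095, so ∠X ≈ 28.24°.
Circumradius = x/(2 sin X) ≈ 123.52.

123.518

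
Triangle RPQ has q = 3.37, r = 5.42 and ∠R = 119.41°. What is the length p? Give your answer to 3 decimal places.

Law of sines: sin Q = q·sin R/r ≈ 0.54164.
Since r ≥ q, only the acute value applies: ∠Q ≈ 32.80°.
Then ∠P = 180° − ∠R − ∠Q ≈ 27.79°.
Law of sines gives p = r·sin P/sin R ≈ 2.9012.

2.901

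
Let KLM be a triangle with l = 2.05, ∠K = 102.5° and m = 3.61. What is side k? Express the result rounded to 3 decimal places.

4.521

By the law of cosines, k² = l² + m² − 2·l·m·cos K = 20.438, so k ≈ 4.5209.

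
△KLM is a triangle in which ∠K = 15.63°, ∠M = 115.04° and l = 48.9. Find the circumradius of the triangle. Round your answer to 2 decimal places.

The third angle is ∠L = 180° − ∠M − ∠K = 49.33°.
Law of sines: k = l·sin K/sin L ≈ 17.37.
Law of sines: m = l·sin M/sin L ≈ 58.412.
Circumradius = l/(2 sin L) ≈ 32.236.

32.24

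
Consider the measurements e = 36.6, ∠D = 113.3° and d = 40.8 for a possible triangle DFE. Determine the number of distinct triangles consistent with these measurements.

e·sin D = 36.6·sin(113.3°) ≈ 33.62.
Since ∠D is not acute, a triangle exists only if d > e; here d > e, so there is exactly one triangle.

1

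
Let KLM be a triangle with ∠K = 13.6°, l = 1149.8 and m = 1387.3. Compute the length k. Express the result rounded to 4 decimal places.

By the law of cosines, k² = l² + m² − 2·l·m·cos K = 1.4586e+05, so k ≈ 381.91.

381.9126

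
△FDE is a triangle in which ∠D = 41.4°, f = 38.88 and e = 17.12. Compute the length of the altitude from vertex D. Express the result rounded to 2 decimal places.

h_D ≈ 15.50

By the law of cosines, d² = e² + f² − 2·e·f·cos D = 806.16, so d ≈ 28.393.
Area = ½·e·f·sin D ≈ 220.09.
The altitude from D has length 2·area/d ≈ 15.503.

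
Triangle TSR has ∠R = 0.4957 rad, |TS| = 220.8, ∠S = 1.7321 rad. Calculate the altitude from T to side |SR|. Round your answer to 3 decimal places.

The third angle is ∠T = π − ∠S − ∠R = 0.9138 rad.
Law of sines: |SR| = |TS|·sin T/sin R ≈ 367.57.
Law of sines: |RT| = |TS|·sin S/sin R ≈ 458.18.
Area = ½·|TS|·|SR|·sin S ≈ 40053.
The altitude from T has length 2·area/|SR| ≈ 217.93.

217.934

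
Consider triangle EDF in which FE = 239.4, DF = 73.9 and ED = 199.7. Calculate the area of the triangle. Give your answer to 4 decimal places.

Semiperimeter s = (73.9 + 239.4 + 199.7)/2 = 256.5.
Heron's formula: area = √(256.5·182.6·17.1·56.8) ≈ 6744.8.

6744.7568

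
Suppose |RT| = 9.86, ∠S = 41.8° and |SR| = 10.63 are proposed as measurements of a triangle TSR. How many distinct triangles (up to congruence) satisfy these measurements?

|SR|·sin S = 10.63·sin(41.8°) ≈ 7.085.
Since |SR| sin S < |RT| < |SR| (7.085 < 9.86 < 10.63), two triangles exist.

2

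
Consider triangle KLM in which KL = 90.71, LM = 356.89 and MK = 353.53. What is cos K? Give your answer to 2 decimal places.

By the law of cosines, cos K = (MK² + KL² − LM²) / (2·MK·KL) ≈ 0.09107, so ∠K ≈ 84.77°.

0.09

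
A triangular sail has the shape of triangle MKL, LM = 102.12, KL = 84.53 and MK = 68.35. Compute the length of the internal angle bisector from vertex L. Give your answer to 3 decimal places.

By the law of cosines, cos L = (KL² + LM² − MK²) / (2·KL·LM) ≈ 0.74732, so ∠L ≈ 41.64°.
The bisector from L has length 2·KL·LM·cos(∠L/2)/(KL+LM) ≈ 86.456.

t_L ≈ 86.456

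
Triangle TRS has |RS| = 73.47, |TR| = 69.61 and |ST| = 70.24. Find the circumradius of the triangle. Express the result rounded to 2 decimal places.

By the law of cosines, cos T = (|ST|² + |TR|² − |RS|²) / (2·|ST|·|TR|) ≈ 0.44805, so ∠T ≈ 63.38°.
Circumradius = |RS|/(2 sin T) ≈ 41.09.

41.09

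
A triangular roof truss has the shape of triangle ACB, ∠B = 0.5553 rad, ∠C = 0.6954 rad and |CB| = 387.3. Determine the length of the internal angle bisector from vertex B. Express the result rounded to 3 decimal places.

The third angle is ∠A = π − ∠C − ∠B = 1.8909 rad.
Law of sines: |BA| = |CB|·sin C/sin A ≈ 261.42.
Law of sines: |AC| = |CB|·sin B/sin A ≈ 215.11.
The bisector from B has length 2·|CB|·|BA|·cos(∠B/2)/(|CB|+|BA|) ≈ 300.19.

t_B ≈ 300.192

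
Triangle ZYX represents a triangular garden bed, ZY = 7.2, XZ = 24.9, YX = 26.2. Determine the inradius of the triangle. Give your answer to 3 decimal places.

r ≈ 3.073

Semiperimeter s = (26.2 + 24.9 + 7.2)/2 = 29.15.
Heron's formula: area = √(29.15·2.95·4.25·21.95) ≈ 89.566.
Inradius = area/s = 89.566/29.15 ≈ 3.0726.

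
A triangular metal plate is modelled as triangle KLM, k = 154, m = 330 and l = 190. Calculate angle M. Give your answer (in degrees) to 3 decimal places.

By the law of cosines, cos M = (k² + l² − m²) / (2·k·l) ≈ -0.83876, so ∠M ≈ 147.01°.

147.009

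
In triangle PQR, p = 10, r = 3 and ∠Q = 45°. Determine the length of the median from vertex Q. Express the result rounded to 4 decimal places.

By the law of cosines, q² = r² + p² − 2·r·p·cos Q = 66.574, so q ≈ 8.1593.
Median from Q: ½√(2·r² + 2·p² − q²) ≈ 6.1528.

6.1528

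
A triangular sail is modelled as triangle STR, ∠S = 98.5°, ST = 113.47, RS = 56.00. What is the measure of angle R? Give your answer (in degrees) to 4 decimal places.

∠R ≈ 57.0384°

By the law of cosines, TR² = RS² + ST² − 2·RS·ST·cos S = 17890, so TR ≈ 133.75.
Law of cosines again: cos R = (TR² + RS² − ST²)/(2·TR·RS) ≈ 0.54408, so ∠R ≈ 57.04°.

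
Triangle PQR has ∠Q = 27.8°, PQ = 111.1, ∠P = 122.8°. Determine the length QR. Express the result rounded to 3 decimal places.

The third angle is ∠R = 180° − ∠P − ∠Q = 29.40°.
Law of sines: QR = PQ·sin P/sin R ≈ 190.23.

190.235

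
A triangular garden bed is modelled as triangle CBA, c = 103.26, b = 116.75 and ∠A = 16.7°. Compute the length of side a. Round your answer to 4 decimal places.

By the law of cosines, a² = c² + b² − 2·c·b·cos A = 1198.9, so a ≈ 34.626.

34.6256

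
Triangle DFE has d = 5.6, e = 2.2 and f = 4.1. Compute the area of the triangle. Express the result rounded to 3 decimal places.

area ≈ 3.801

Semiperimeter s = (5.6 + 4.1 + 2.2)/2 = 5.95.
Heron's formula: area = √(5.95·0.35·1.85·3.75) ≈ 3.801.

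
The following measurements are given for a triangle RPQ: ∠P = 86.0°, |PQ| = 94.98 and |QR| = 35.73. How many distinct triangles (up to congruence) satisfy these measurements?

0

|PQ|·sin P = 94.98·sin(86.0°) ≈ 94.75.
Since |QR| = 35.73 < 94.75 = |PQ| sin P, no triangle exists.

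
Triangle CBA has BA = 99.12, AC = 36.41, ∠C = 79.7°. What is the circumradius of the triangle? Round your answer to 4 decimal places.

Law of sines: sin B = AC·sin C/BA ≈ 0.36141.
Since BA ≥ AC, only the acute value applies: ∠B ≈ 21.19°.
Then ∠A = 180° − ∠C − ∠B ≈ 79.11°.
Law of sines gives CB = BA·sin A/sin C ≈ 98.93.
Circumradius = BA/(2 sin C) ≈ 50.372.

R ≈ 50.3717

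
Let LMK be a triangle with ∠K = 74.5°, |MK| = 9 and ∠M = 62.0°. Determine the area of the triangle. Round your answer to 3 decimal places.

area ≈ 50.060

The third angle is ∠L = 180° − ∠M − ∠K = 43.50°.
Law of sines: |KL| = |MK|·sin M/sin L ≈ 11.544.
Law of sines: |LM| = |MK|·sin K/sin L ≈ 12.599.
Area = ½·|MK|·|KL|·sin K ≈ 50.06.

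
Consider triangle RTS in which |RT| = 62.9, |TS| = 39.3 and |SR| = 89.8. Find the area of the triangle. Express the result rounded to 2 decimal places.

Semiperimeter s = (39.3 + 89.8 + 62.9)/2 = 96.
Heron's formula: area = √(96·56.7·6.2·33.1) ≈ 1056.9.

1056.91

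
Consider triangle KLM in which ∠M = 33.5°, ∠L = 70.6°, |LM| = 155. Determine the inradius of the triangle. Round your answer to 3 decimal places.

The third angle is ∠K = 180° − ∠L − ∠M = 75.90°.
Law of sines: |MK| = |LM|·sin L/sin K ≈ 150.74.
Law of sines: |KL| = |LM|·sin M/sin K ≈ 88.208.
Area = ½·|LM|·|MK|·sin M ≈ 6448.
Semiperimeter s = (155+150.74+88.208)/2 = 196.97.
Inradius = area/s = 6448/196.97 ≈ 32.735.

32.735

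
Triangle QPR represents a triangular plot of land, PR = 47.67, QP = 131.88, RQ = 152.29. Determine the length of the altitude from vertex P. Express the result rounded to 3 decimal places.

Semiperimeter s = (47.67 + 152.29 + 131.88)/2 = 165.92.
Heron's formula: area = √(165.92·118.25·13.63·34.04) ≈ 3017.1.
The altitude from P has length 2·area/RQ ≈ 39.623.

h_P ≈ 39.623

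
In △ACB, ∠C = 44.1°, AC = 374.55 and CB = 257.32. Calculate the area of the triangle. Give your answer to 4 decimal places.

33535.7614

Area = ½·AC·CB·sin C ≈ 33536.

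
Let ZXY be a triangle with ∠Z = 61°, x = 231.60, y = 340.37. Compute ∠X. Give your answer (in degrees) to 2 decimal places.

∠X ≈ 41.61°

By the law of cosines, z² = x² + y² − 2·x·y·cos Z = 93056, so z ≈ 305.05.
Law of cosines again: cos X = (y² + z² − x²)/(2·y·z) ≈ 0.74771, so ∠X ≈ 41.61°.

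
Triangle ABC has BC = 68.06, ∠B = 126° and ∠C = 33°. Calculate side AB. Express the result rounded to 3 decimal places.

The third angle is ∠A = 180° − ∠B − ∠C = 21.00°.
Law of sines: AB = BC·sin C/sin A ≈ 103.44.

103.436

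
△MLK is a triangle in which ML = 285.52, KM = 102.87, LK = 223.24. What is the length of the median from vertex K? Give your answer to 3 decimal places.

m_K ≈ 99.140

Median from K: ½√(2·LK² + 2·KM² − ML²) ≈ 99.14.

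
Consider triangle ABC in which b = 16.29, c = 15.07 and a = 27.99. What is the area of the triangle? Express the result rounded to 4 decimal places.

98.8679

Semiperimeter s = (27.99 + 16.29 + 15.07)/2 = 29.675.
Heron's formula: area = √(29.675·1.685·13.385·14.605) ≈ 98.868.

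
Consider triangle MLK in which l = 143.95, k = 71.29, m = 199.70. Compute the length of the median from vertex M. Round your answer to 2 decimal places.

54.15

Median from M: ½√(2·l² + 2·k² − m²) ≈ 54.147.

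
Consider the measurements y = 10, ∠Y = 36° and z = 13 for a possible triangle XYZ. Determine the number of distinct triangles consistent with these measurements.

z·sin Y = 13·sin(36°) ≈ 7.641.
Since z sin Y < y < z (7.641 < 10 < 13), two triangles exist.

2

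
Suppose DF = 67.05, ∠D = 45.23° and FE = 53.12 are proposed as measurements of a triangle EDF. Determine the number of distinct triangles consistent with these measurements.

DF·sin D = 67.05·sin(45.23°) ≈ 47.6.
Since DF sin D < FE < DF (47.6 < 53.12 < 67.05), two triangles exist.

2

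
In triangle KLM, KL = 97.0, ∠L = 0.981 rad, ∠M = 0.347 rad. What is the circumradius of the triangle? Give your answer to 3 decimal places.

R ≈ 142.614

The third angle is ∠K = π − ∠L − ∠M = 1.814 rad.
Law of sines: LM = KL·sin K/sin M ≈ 276.86.
Law of sines: MK = KL·sin L/sin M ≈ 237.04.
Circumradius = KL/(2 sin M) ≈ 142.61.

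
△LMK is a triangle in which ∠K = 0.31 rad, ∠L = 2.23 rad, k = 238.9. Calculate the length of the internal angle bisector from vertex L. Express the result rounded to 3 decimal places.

The third angle is ∠M = π − ∠K − ∠L = 0.602 rad.
Law of sines: l = k·sin L/sin K ≈ 619.05.
Law of sines: m = k·sin M/sin K ≈ 443.22.
The bisector from L has length 2·m·k·cos(∠L/2)/(m+k) ≈ 136.66.

t_L ≈ 136.657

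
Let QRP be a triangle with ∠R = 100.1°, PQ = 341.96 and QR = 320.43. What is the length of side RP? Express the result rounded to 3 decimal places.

Law of sines: sin P = QR·sin R/PQ ≈ 0.92252.
Since PQ ≥ QR, only the acute value applies: ∠P ≈ 67.30°.
Then ∠Q = 180° − ∠R − ∠P ≈ 12.60°.
Law of sines gives RP = PQ·sin Q/sin R ≈ 75.788.

75.788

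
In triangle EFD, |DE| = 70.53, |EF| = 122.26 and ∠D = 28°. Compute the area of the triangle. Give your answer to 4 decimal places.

Law of sines: sin F = |DE|·sin D/|EF| ≈ 0.27083.
Since |EF| ≥ |DE|, only the acute value applies: ∠F ≈ 15.71°.
Then ∠E = 180° − ∠D − ∠F ≈ 136.29°.
Law of sines gives |FD| = |EF|·sin E/sin D ≈ 179.97.
Area = ½·|EF|·|DE|·sin E ≈ 2979.5.

2979.4860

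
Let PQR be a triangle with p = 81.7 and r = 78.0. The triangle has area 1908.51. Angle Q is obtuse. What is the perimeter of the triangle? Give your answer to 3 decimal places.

311.242

From area = ½·r·p·sin Q, we get sin Q = 2·area/(r·p) ≈ 0.59897.
Taking the obtuse solution, ∠Q ≈ 143.20°.
Law of cosines then gives q ≈ 151.54.
Perimeter = 81.7 + 151.54 + 78 = 311.24.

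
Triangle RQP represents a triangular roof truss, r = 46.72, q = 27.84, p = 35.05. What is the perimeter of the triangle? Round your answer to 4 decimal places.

Perimeter = 46.72 + 27.84 + 35.05 = 109.61.

109.6100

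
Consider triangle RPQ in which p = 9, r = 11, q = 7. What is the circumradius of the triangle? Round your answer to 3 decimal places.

By the law of cosines, cos R = (p² + q² − r²) / (2·p·q) ≈ 0.07143, so ∠R ≈ 85.90°.
Circumradius = r/(2 sin R) ≈ 5.5141.

5.514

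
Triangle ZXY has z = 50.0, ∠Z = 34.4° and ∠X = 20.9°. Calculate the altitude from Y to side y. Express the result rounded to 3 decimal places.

h_Y ≈ 17.837

The third angle is ∠Y = 180° − ∠Z − ∠X = 124.70°.
Law of sines: x = z·sin X/sin Z ≈ 31.572.
Law of sines: y = z·sin Y/sin Z ≈ 72.76.
Area = ½·z·x·sin Y ≈ 648.91.
The altitude from Y has length 2·area/y ≈ 17.837.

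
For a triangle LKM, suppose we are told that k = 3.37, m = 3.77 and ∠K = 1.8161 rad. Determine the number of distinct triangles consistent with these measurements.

m·sin K = 3.77·sin(1.8161 rad) ≈ 3.657.
Since ∠K is not acute, a triangle exists only if k > m; here k ≤ m, so there is no triangle.

0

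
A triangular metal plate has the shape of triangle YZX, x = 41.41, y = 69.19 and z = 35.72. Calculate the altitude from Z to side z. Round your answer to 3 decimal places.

32.900

Semiperimeter s = (69.19 + 35.72 + 41.41)/2 = 73.16.
Heron's formula: area = √(73.16·3.97·37.44·31.75) ≈ 587.59.
The altitude from Z has length 2·area/z ≈ 32.9.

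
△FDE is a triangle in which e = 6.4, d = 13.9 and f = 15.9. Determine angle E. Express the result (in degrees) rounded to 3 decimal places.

By the law of cosines, cos E = (f² + d² − e²) / (2·f·d) ≈ 0.91638, so ∠E ≈ 23.60°.

23.597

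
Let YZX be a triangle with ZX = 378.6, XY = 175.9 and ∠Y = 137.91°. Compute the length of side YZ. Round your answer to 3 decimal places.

229.238

Law of sines: sin Z = XY·sin Y/ZX ≈ 0.31142.
Since ZX ≥ XY, only the acute value applies: ∠Z ≈ 18.15°.
Then ∠X = 180° − ∠Y − ∠Z ≈ 23.94°.
Law of sines gives YZ = ZX·sin X/sin Y ≈ 229.24.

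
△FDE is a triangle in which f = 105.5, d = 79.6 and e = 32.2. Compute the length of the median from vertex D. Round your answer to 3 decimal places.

Median from D: ½√(2·e² + 2·f² − d²) ≈ 67.078.

m_D ≈ 67.078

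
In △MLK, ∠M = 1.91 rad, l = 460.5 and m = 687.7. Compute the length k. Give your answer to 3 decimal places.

380.019

Law of sines: sin L = l·sin M/m ≈ 0.63147.
Since m ≥ l, only the acute value applies: ∠L ≈ 0.683 rad.
Then ∠K = π − ∠M − ∠L ≈ 0.548 rad.
Law of sines gives k = m·sin K/sin M ≈ 380.02.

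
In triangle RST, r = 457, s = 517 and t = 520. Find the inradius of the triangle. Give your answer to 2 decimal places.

Semiperimeter p = (457 + 517 + 520)/2 = 747.
Heron's formula: area = √(747·290·230·227) ≈ 1.0635e+05.
Inradius = area/p = 1.0635e+05/747 ≈ 142.37.

142.37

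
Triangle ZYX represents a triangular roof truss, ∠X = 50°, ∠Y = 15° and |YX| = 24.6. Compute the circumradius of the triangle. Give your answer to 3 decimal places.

The third angle is ∠Z = 180° − ∠Y − ∠X = 115.00°.
Law of sines: |XZ| = |YX|·sin Y/sin Z ≈ 7.0252.
Law of sines: |ZY| = |YX|·sin X/sin Z ≈ 20.793.
Circumradius = |YX|/(2 sin Z) ≈ 13.572.

13.572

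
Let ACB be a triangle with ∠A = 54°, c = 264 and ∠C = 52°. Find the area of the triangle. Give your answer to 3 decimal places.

The third angle is ∠B = 180° − ∠A − ∠C = 74.00°.
Law of sines: a = c·sin A/sin C ≈ 271.04.
Law of sines: b = c·sin B/sin C ≈ 322.04.
Area = ½·c·a·sin B ≈ 34391.

area ≈ 34391.015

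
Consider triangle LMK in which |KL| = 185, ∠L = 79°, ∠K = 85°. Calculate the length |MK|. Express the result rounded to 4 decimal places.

658.8404

The third angle is ∠M = 180° − ∠K − ∠L = 16.00°.
Law of sines: |MK| = |KL|·sin L/sin M ≈ 658.84.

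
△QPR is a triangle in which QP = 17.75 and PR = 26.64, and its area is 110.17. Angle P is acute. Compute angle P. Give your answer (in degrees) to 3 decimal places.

From area = ½·QP·PR·sin P, we get sin P = 2·area/(QP·PR) ≈ 0.46597.
Taking the acute solution, ∠P ≈ 27.77°.

∠P ≈ 27.773°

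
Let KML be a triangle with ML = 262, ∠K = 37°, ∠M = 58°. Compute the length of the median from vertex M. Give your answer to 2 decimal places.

m_M ≈ 307.07

The third angle is ∠L = 180° − ∠K − ∠M = 85.00°.
Law of sines: LK = ML·sin M/sin K ≈ 369.2.
Law of sines: KM = ML·sin L/sin K ≈ 433.69.
Median from M: ½√(2·KM² + 2·ML² − LK²) ≈ 307.07.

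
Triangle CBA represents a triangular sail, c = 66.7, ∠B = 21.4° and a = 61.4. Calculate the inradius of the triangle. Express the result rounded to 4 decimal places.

r ≈ 9.8021

By the law of cosines, b² = a² + c² − 2·a·c·cos B = 592.8, so b ≈ 24.347.
Area = ½·a·c·sin B ≈ 747.15.
Semiperimeter s = (66.7+24.347+61.4)/2 = 76.224.
Inradius = area/s = 747.15/76.224 ≈ 9.8021.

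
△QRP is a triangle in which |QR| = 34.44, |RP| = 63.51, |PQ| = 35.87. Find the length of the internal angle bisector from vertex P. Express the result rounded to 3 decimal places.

t_P ≈ 44.772

By the law of cosines, cos P = (|RP|² + |PQ|² − |QR|²) / (2·|RP|·|PQ|) ≈ 0.90735, so ∠P ≈ 24.86°.
The bisector from P has length 2·|RP|·|PQ|·cos(∠P/2)/(|RP|+|PQ|) ≈ 44.772.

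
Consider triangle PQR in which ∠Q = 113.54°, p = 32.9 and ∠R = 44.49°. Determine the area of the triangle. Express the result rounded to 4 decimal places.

The third angle is ∠P = 180° − ∠Q − ∠R = 21.97°.
Law of sines: q = p·sin Q/sin P ≈ 80.621.
Law of sines: r = p·sin R/sin P ≈ 61.627.
Area = ½·p·q·sin R ≈ 929.39.

929.3945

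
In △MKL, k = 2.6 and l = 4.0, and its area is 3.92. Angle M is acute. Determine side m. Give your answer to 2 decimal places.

From area = ½·k·l·sin M, we get sin M = 2·area/(k·l) ≈ 0.75385.
Taking the acute solution, ∠M ≈ 48.92°.
Law of cosines then gives m ≈ 3.0155.

3.02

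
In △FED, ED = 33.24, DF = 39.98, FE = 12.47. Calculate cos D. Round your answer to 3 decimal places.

cos D ≈ 0.959

By the law of cosines, cos D = (ED² + DF² − FE²) / (2·ED·DF) ≈ 0.95859, so ∠D ≈ 16.55°.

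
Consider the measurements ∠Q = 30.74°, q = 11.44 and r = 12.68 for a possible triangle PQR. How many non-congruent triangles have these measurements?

2

r·sin Q = 12.68·sin(30.74°) ≈ 6.481.
Since r sin Q < q < r (6.481 < 11.44 < 12.68), two triangles exist.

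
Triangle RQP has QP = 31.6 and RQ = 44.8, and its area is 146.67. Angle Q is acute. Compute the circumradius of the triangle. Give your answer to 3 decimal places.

37.045

From area = ½·RQ·QP·sin Q, we get sin Q = 2·area/(RQ·QP) ≈ 0.20721.
Taking the acute solution, ∠Q ≈ 0.209 rad.
Law of cosines then gives PR ≈ 15.352.
Circumradius = PR/(2 sin Q) ≈ 37.045.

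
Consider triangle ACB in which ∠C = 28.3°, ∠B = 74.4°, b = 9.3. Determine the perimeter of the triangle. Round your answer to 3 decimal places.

The third angle is ∠A = 180° − ∠C − ∠B = 77.30°.
Law of sines: a = b·sin A/sin B ≈ 9.4195.
Law of sines: c = b·sin C/sin B ≈ 4.5776.
Semiperimeter s = (9.4195+4.5776+9.3)/2 = 11.649.
Perimeter = 9.4195 + 4.5776 + 9.3 = 23.297.

perimeter ≈ 23.297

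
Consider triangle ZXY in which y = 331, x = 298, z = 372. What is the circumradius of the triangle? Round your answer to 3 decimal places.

By the law of cosines, cos Z = (x² + y² − z²) / (2·x·y) ≈ 0.30405, so ∠Z ≈ 72.30°.
Circumradius = z/(2 sin Z) ≈ 195.24.

R ≈ 195.243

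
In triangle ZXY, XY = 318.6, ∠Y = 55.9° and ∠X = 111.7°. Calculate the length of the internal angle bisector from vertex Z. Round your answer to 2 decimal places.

The third angle is ∠Z = 180° − ∠X − ∠Y = 12.40°.
Law of sines: YZ = XY·sin X/sin Z ≈ 1378.5.
Law of sines: ZX = XY·sin Y/sin Z ≈ 1228.6.
The bisector from Z has length 2·YZ·ZX·cos(∠Z/2)/(YZ+ZX) ≈ 1291.6.

1291.65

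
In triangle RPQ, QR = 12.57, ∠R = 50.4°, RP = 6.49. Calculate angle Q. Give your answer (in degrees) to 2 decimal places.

∠Q ≈ 30.67°

By the law of cosines, PQ² = QR² + RP² − 2·QR·RP·cos R = 96.124, so PQ ≈ 9.8043.
Law of cosines again: cos Q = (PQ² + QR² − RP²)/(2·PQ·QR) ≈ 0.86015, so ∠Q ≈ 30.67°.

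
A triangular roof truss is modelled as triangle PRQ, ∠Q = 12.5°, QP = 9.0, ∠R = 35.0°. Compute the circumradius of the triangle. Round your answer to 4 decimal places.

7.8455

The third angle is ∠P = 180° − ∠R − ∠Q = 132.50°.
Law of sines: RQ = QP·sin P/sin R ≈ 11.569.
Law of sines: PR = QP·sin Q/sin R ≈ 3.3962.
Circumradius = QP/(2 sin R) ≈ 7.8455.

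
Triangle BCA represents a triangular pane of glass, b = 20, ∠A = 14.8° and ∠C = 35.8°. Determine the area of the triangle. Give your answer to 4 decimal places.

The third angle is ∠B = 180° − ∠C − ∠A = 129.40°.
Law of sines: c = b·sin C/sin B ≈ 15.14.
Law of sines: a = b·sin A/sin B ≈ 6.6115.
Area = ½·b·c·sin A ≈ 38.674.

38.6744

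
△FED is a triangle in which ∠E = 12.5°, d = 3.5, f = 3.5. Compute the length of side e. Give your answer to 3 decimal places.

By the law of cosines, e² = d² + f² − 2·d·f·cos E = 0.58075, so e ≈ 0.76207.

0.762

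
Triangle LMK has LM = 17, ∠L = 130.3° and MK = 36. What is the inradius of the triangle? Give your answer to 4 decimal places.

Law of sines: sin K = LM·sin L/MK ≈ 0.36015.
Since MK ≥ LM, only the acute value applies: ∠K ≈ 21.11°.
Then ∠M = 180° − ∠L − ∠K ≈ 28.59°.
Law of sines gives KL = MK·sin M/sin L ≈ 22.589.
Area = ½·MK·LM·sin M ≈ 146.44.
Semiperimeter s = (36+22.589+17)/2 = 37.794.
Inradius = area/s = 146.44/37.794 ≈ 3.8745.

3.8745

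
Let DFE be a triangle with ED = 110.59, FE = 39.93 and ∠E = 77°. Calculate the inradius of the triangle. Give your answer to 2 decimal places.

By the law of cosines, DF² = FE² + ED² − 2·FE·ED·cos E = 11838, so DF ≈ 108.8.
Area = ½·FE·ED·sin E ≈ 2151.3.
Semiperimeter s = (39.93+110.59+108.8)/2 = 129.66.
Inradius = area/s = 2151.3/129.66 ≈ 16.592.

16.59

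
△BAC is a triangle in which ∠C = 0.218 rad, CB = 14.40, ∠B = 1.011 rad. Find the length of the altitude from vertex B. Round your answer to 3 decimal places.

The third angle is ∠A = π − ∠C − ∠B = 1.913 rad.
Law of sines: AC = CB·sin B/sin A ≈ 12.951.
Law of sines: BA = CB·sin C/sin A ≈ 3.3056.
Area = ½·CB·AC·sin C ≈ 20.168.
The altitude from B has length 2·area/AC ≈ 3.1144.

h_B ≈ 3.114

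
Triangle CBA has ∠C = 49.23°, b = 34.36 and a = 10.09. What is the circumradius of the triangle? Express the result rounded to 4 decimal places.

By the law of cosines, c² = b² + a² − 2·b·a·cos C = 829.62, so c ≈ 28.803.
Area = ½·b·a·sin C ≈ 131.28.
Circumradius = c/(2 sin C) ≈ 19.016.

19.0161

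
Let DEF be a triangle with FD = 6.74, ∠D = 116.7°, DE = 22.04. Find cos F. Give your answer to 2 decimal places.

By the law of cosines, EF² = FD² + DE² − 2·FD·DE·cos D = 664.68, so EF ≈ 25.781.
Law of cosines again: cos F = (EF² + FD² − DE²)/(2·EF·FD) ≈ 0.64554, so ∠F ≈ 49.79°.

cos F ≈ 0.65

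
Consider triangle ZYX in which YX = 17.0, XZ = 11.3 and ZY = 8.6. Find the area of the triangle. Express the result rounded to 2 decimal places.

Semiperimeter s = (17 + 11.3 + 8.6)/2 = 18.45.
Heron's formula: area = √(18.45·1.45·7.15·9.85) ≈ 43.406.

43.41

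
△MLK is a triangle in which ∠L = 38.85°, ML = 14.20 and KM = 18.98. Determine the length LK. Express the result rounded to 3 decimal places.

Law of sines: sin K = ML·sin L/KM ≈ 0.46931.
Since KM ≥ ML, only the acute value applies: ∠K ≈ 27.99°.
Then ∠M = 180° − ∠L − ∠K ≈ 113.16°.
Law of sines gives LK = KM·sin M/sin L ≈ 27.819.

27.819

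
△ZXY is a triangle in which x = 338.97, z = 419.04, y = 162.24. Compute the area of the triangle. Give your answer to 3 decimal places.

26120.083

Semiperimeter s = (419.04 + 338.97 + 162.24)/2 = 460.12.
Heron's formula: area = √(460.12·41.085·121.15·297.88) ≈ 26120.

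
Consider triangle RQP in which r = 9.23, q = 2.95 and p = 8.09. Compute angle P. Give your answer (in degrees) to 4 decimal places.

By the law of cosines, cos P = (r² + q² − p²) / (2·r·q) ≈ 0.52238, so ∠P ≈ 58.51°.

∠P ≈ 58.5079°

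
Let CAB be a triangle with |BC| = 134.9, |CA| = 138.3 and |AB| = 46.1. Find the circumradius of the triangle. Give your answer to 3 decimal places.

R ≈ 69.472

By the law of cosines, cos C = (|BC|² + |CA|² − |AB|²) / (2·|BC|·|CA|) ≈ 0.94335, so ∠C ≈ 19.38°.
Circumradius = |AB|/(2 sin C) ≈ 69.472.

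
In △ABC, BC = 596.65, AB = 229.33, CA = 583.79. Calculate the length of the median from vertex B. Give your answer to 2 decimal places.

Median from B: ½√(2·AB² + 2·BC² − CA²) ≈ 345.09.

345.09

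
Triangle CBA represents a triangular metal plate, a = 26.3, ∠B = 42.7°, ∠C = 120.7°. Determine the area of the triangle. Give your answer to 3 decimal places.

705.903

The third angle is ∠A = 180° − ∠C − ∠B = 16.60°.
Law of sines: c = a·sin C/sin A ≈ 79.157.
Law of sines: b = a·sin B/sin A ≈ 62.43.
Area = ½·a·c·sin B ≈ 705.9.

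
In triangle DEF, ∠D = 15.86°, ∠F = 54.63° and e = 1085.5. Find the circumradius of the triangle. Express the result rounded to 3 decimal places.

The third angle is ∠E = 180° − ∠F − ∠D = 109.51°.
Law of sines: d = e·sin D/sin E ≈ 314.72.
Law of sines: f = e·sin F/sin E ≈ 939.07.
Circumradius = e/(2 sin E) ≈ 575.81.

575.811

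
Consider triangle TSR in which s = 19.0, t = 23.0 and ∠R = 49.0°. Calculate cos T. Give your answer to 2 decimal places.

By the law of cosines, r² = t² + s² − 2·t·s·cos R = 316.6, so r ≈ 17.793.
Law of cosines again: cos T = (s² + r² − t²)/(2·s·r) ≈ 0.21978, so ∠T ≈ 77.30°.

0.22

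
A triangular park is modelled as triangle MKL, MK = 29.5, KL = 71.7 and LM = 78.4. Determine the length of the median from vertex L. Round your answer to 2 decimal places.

m_L ≈ 73.66

Median from L: ½√(2·KL² + 2·LM² − MK²) ≈ 73.662.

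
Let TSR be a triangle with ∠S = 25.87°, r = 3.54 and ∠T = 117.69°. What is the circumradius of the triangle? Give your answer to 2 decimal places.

The third angle is ∠R = 180° − ∠T − ∠S = 36.44°.
Law of sines: t = r·sin T/sin R ≈ 5.2772.
Law of sines: s = r·sin S/sin R ≈ 2.6004.
Circumradius = r/(2 sin R) ≈ 2.9799.

2.98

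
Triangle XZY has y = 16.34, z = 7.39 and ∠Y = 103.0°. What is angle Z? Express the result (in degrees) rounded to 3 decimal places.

∠Z ≈ 26.147°

Law of sines: sin Z = z·sin Y/y ≈ 0.44067.
Since y ≥ z, only the acute value applies: ∠Z ≈ 26.15°.
Then ∠X = 180° − ∠Y − ∠Z ≈ 50.85°.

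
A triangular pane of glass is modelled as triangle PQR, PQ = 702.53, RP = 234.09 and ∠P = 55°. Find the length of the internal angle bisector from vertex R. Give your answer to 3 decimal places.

By the law of cosines, QR² = RP² + PQ² − 2·RP·PQ·cos P = 3.5969e+05, so QR ≈ 599.74.
Law of cosines again: cos R = (QR² + RP² − PQ²)/(2·QR·RP) ≈ -0.28156, so ∠R ≈ 106.35°.
The bisector from R has length 2·QR·RP·cos(∠R/2)/(QR+RP) ≈ 201.83.

t_R ≈ 201.827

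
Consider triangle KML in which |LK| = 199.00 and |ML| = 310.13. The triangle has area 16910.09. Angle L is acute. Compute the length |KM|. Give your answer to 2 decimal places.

From area = ½·|ML|·|LK|·sin L, we get sin L = 2·area/(|ML|·|LK|) ≈ 0.54800.
Taking the acute solution, ∠L ≈ 33.23°.
Law of cosines then gives |KM| ≈ 180.37.

180.37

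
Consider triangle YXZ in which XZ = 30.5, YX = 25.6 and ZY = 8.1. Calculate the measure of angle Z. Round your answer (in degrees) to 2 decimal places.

46.44

By the law of cosines, cos Z = (XZ² + ZY² − YX²) / (2·XZ·ZY) ≈ 0.68913, so ∠Z ≈ 46.44°.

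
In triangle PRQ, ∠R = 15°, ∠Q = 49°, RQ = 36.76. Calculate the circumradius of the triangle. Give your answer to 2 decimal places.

The third angle is ∠P = 180° − ∠R − ∠Q = 116.00°.
Law of sines: QP = RQ·sin R/sin P ≈ 10.586.
Law of sines: PR = RQ·sin Q/sin P ≈ 30.867.
Circumradius = RQ/(2 sin P) ≈ 20.45.

20.45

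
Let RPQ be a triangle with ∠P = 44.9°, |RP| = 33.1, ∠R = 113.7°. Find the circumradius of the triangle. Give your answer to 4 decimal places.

The third angle is ∠Q = 180° − ∠R − ∠P = 21.40°.
Law of sines: |PQ| = |RP|·sin R/sin Q ≈ 83.065.
Law of sines: |QR| = |RP|·sin P/sin Q ≈ 64.034.
Circumradius = |RP|/(2 sin Q) ≈ 45.358.

45.3578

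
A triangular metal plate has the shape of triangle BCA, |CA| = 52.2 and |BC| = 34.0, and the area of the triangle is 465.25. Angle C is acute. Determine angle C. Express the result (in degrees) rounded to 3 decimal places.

∠C ≈ 31.620°

From area = ½·|BC|·|CA|·sin C, we get sin C = 2·area/(|BC|·|CA|) ≈ 0.52428.
Taking the acute solution, ∠C ≈ 31.62°.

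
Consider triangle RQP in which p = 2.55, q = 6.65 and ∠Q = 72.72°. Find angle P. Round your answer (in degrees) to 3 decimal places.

Law of sines: sin P = p·sin Q/q ≈ 0.36615.
Since q ≥ p, only the acute value applies: ∠P ≈ 21.48°.
Then ∠R = 180° − ∠Q − ∠P ≈ 85.80°.

∠P ≈ 21.478°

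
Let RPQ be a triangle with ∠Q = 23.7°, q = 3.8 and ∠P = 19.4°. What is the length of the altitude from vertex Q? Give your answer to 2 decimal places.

The third angle is ∠R = 180° − ∠P − ∠Q = 136.90°.
Law of sines: r = q·sin R/sin Q ≈ 6.4596.
Law of sines: p = q·sin P/sin Q ≈ 3.1402.
Area = ½·q·r·sin P ≈ 4.0767.
The altitude from Q has length 2·area/q ≈ 2.1456.

h_Q ≈ 2.15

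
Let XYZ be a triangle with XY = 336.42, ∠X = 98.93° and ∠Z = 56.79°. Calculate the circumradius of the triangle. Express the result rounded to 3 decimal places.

The third angle is ∠Y = 180° − ∠Z − ∠X = 24.28°.
Law of sines: YZ = XY·sin X/sin Z ≈ 397.22.
Law of sines: ZX = XY·sin Y/sin Z ≈ 165.34.
Circumradius = XY/(2 sin Z) ≈ 201.05.

201.047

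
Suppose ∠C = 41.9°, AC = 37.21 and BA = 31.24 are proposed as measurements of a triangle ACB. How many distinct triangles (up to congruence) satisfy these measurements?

2

AC·sin C = 37.21·sin(41.9°) ≈ 24.85.
Since AC sin C < BA < AC (24.85 < 31.24 < 37.21), two triangles exist.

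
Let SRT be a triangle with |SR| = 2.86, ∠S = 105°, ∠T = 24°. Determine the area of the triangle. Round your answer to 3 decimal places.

The third angle is ∠R = 180° − ∠T − ∠S = 51.00°.
Law of sines: |RT| = |SR|·sin S/sin T ≈ 6.792.
Law of sines: |TS| = |SR|·sin R/sin T ≈ 5.4646.
Area = ½·|SR|·|RT|·sin R ≈ 7.5481.

area ≈ 7.548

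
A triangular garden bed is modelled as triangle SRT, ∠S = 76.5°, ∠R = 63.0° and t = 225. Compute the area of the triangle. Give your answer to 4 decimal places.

The third angle is ∠T = 180° − ∠S − ∠R = 40.50°.
Law of sines: s = t·sin S/sin T ≈ 336.88.
Law of sines: r = t·sin R/sin T ≈ 308.69.
Area = ½·t·s·sin R ≈ 33768.

area ≈ 33767.8200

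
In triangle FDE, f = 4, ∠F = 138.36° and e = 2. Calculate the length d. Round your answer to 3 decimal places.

2.278

Law of sines: sin E = e·sin F/f ≈ 0.33222.
Since f ≥ e, only the acute value applies: ∠E ≈ 19.40°.
Then ∠D = 180° − ∠F − ∠E ≈ 22.24°.
Law of sines gives d = f·sin D/sin F ≈ 2.2781.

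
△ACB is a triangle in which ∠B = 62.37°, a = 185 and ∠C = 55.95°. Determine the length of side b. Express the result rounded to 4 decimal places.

186.1872

The third angle is ∠A = 180° − ∠C − ∠B = 61.68°.
Law of sines: b = a·sin B/sin A ≈ 186.19.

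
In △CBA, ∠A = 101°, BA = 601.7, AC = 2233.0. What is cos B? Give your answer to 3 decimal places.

0.425

By the law of cosines, CB² = BA² + AC² − 2·BA·AC·cos A = 5.8611e+06, so CB ≈ 2421.
Law of cosines again: cos B = (CB² + BA² − AC²)/(2·CB·BA) ≈ 0.42453, so ∠B ≈ 64.88°.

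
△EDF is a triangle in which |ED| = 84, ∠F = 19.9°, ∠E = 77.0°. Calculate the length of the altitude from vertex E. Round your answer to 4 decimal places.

83.3916

The third angle is ∠D = 180° − ∠F − ∠E = 83.10°.
Law of sines: |DF| = |ED|·sin E/sin F ≈ 240.46.
Law of sines: |FE| = |ED|·sin D/sin F ≈ 245.
Area = ½·|ED|·|DF|·sin D ≈ 10026.
The altitude from E has length 2·area/|DF| ≈ 83.392.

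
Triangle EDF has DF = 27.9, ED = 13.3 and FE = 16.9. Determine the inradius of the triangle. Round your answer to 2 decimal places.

Semiperimeter s = (27.9 + 16.9 + 13.3)/2 = 29.05.
Heron's formula: area = √(29.05·1.15·12.15·15.75) ≈ 79.956.
Inradius = area/s = 79.956/29.05 ≈ 2.7524.

r ≈ 2.75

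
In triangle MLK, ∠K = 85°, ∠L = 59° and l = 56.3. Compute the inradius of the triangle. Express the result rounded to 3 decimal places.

r ≈ 13.504

The third angle is ∠M = 180° − ∠L − ∠K = 36.00°.
Law of sines: m = l·sin M/sin L ≈ 38.607.
Law of sines: k = l·sin K/sin L ≈ 65.432.
Area = ½·l·m·sin K ≈ 1082.6.
Semiperimeter s = (38.607+56.3+65.432)/2 = 80.169.
Inradius = area/s = 1082.6/80.169 ≈ 13.504.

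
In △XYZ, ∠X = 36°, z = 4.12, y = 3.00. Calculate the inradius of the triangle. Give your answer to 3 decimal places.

0.760

By the law of cosines, x² = y² + z² − 2·y·z·cos X = 5.9755, so x ≈ 2.4445.
Area = ½·y·z·sin X ≈ 3.6325.
Semiperimeter s = (2.4445+3+4.12)/2 = 4.7822.
Inradius = area/s = 3.6325/4.7822 ≈ 0.75958.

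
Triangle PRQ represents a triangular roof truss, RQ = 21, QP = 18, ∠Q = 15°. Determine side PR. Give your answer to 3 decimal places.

5.896

By the law of cosines, PR² = RQ² + QP² − 2·RQ·QP·cos Q = 34.76, so PR ≈ 5.8958.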